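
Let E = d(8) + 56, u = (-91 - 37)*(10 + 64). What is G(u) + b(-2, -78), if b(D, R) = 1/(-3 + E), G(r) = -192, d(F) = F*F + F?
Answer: -23999/125 ≈ -191.99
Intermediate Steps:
u = -9472 (u = -128*74 = -9472)
d(F) = F + F**2 (d(F) = F**2 + F = F + F**2)
E = 128 (E = 8*(1 + 8) + 56 = 8*9 + 56 = 72 + 56 = 128)
b(D, R) = 1/125 (b(D, R) = 1/(-3 + 128) = 1/125)
G(u) + b(-2, -78) = -192 + 1/125 = -23999/125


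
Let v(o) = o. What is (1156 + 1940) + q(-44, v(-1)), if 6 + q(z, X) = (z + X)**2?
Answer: 5115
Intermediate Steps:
q(z, X) = -6 + (X + z)**2 (q(z, X) = -6 + (z + X)**2 = -6 + (X + z)**2)
(1156 + 1940) + q(-44, v(-1)) = (1156 + 1940) + (-6 + (-1 - 44)**2) = 3096 + (-6 + (-45)**2) = 3096 + (-6 + 2025) = 3096 + 2019 = 5115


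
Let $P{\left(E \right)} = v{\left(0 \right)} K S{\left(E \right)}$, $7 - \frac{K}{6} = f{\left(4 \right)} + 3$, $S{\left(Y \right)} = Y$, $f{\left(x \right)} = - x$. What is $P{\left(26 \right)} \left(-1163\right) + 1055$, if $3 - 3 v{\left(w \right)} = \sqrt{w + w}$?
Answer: $-1450369$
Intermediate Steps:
$K = 48$ ($K = 42 - 6 \left(\left(-1\right) 4 + 3\right) = 42 - 6 \left(-4 + 3\right) = 42 - -6 = 42 + 6 = 48$)
$v{\left(w \right)} = 1 - \frac{\sqrt{2} \sqrt{w}}{3}$ ($v{\left(w \right)} = 1 - \frac{\sqrt{w + w}}{3} = 1 - \frac{\sqrt{2 w}}{3} = 1 - \frac{\sqrt{2} \sqrt{w}}{3}$)
$P{\left(E \right)} = 48 E$ ($P{\left(E \right)} = \left(1 - \frac{\sqrt{2} \sqrt{0}}{3}\right) 48 E = \left(1 - \frac{1}{3} \sqrt{2} \cdot 0\right) 48 E = \left(1 + 0\right) 48 E = 1 \cdot 48 E = 48 E$)
$P{\left(26 \right)} \left(-1163\right) + 1055 = 48 \cdot 26 \left(-1163\right) + 1055 = 1248 \left(-1163\right) + 1055 = -1451424 + 1055 = -1450369$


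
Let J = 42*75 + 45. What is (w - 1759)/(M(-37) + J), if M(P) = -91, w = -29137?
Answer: -1931/194 ≈ -9.9536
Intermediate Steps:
J = 3195 (J = 3150 + 45 = 3195)
(w - 1759)/(M(-37) + J) = (-29137 - 1759)/(-91 + 3195) = -30896/3104 = -30896*1/3104 = -1931/194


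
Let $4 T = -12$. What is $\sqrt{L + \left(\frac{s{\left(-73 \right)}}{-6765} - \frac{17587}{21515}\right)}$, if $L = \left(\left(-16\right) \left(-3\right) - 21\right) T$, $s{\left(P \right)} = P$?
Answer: $\frac{i \sqrt{69321323134800165}}{29109795} \approx 9.0447 i$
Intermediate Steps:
$T = -3$ ($T = \frac{1}{4} \left(-12\right) = -3$)
$L = -81$ ($L = \left(\left(-16\right) \left(-3\right) - 21\right) \left(-3\right) = \left(48 - 21\right) \left(-3\right) = 27 \left(-3\right) = -81$)
$\sqrt{L + \left(\frac{s{\left(-73 \right)}}{-6765} - \frac{17587}{21515}\right)} = \sqrt{-81 - \left(- \frac{73}{6765} + \frac{17587}{21515}\right)} = \sqrt{-81 - \frac{23481092}{29109795}} = \sqrt{- \frac{2381374487}{29109795}} = \frac{i \sqrt{69321323134800165}}{29109795}$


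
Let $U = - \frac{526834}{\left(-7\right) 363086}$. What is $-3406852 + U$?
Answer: $- \frac{618490095005}{181543} \approx -3.4069 \cdot 10^{6}$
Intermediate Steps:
$U = \frac{37631}{181543}$ ($U = - \frac{526834}{-2541602} = \left(-526834\right) \left(- \frac{1}{2541602}\right) = \frac{37631}{181543} \approx 0.20728$)
$-3406852 + U = -3406852 + \frac{37631}{181543} = - \frac{618490095005}{181543}$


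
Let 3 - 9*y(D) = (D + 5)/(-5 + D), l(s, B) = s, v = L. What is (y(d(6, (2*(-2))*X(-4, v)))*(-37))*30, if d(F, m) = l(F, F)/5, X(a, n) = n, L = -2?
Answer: -32560/57 ≈ -571.23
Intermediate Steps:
v = -2
d(F, m) = F/5
y(D) = ⅓ - (5 + D)/(9*(-5 + D)) (y(D) = ⅓ - (D + 5)/(9*(-5 + D)) = ⅓ - (5 + D)/(9*(-5 + D)))
(y(d(6, (2*(-2))*X(-4, v)))*(-37))*30 = ((2*(-10 + (⅕)*6)/(9*(-5 + (⅕)*6)))*(-37))*30 = ((2*(-10 + 6/5)/(9*(-5 + 6/5)))*(-37))*30 = (((2/9)*(-44/5)/(-19/5))*(-37))*30 = (((2/9)*(-5/19)*(-44/5))*(-37))*30 = ((88/171)*(-37))*30 = -3256/171*30 = -32560/57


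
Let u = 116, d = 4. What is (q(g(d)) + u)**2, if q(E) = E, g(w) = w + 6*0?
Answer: 14400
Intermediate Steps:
g(w) = w (g(w) = w + 0 = w)
(q(g(d)) + u)**2 = (4 + 116)**2 = 120**2 = 14400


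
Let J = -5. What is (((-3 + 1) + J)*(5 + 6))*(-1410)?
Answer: 108570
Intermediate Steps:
(((-3 + 1) + J)*(5 + 6))*(-1410) = (((-3 + 1) - 5)*(5 + 6))*(-1410) = ((-2 - 5)*11)*(-1410) = -7*11*(-1410) = -77*(-1410) = 108570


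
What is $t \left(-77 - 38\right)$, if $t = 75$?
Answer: $-8625$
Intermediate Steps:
$t \left(-77 - 38\right) = 75 \left(-77 - 38\right) = 75 \left(-115\right) = -8625$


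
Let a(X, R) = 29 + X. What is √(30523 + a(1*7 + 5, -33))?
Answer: 6*√849 ≈ 174.83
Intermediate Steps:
√(30523 + a(1*7 + 5, -33)) = √(30523 + (29 + (1*7 + 5))) = √(30523 + (29 + (7 + 5))) = √(30523 + (29 + 12)) = √(30523 + 41) = √30564 = 6*√849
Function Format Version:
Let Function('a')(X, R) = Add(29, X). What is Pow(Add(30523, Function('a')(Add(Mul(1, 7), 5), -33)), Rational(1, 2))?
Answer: Mul(6, Pow(849, Rational(1, 2))) ≈ 174.83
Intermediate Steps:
Pow(Add(30523, Function('a')(Add(Mul(1, 7), 5), -33)), Rational(1, 2)) = Pow(Add(30523, Add(29, Add(Mul(1, 7), 5))), Rational(1, 2)) = Pow(Add(30523, Add(29, Add(7, 5))), Rational(1, 2)) = Pow(Add(30523, Add(29, 12)), Rational(1, 2)) = Pow(Add(30523, 41), Rational(1, 2)) = Pow(30564, Rational(1, 2)) = Mul(6, Pow(849, Rational(1, 2)))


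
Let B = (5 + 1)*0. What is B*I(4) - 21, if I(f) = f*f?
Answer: -21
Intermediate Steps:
I(f) = f²
B = 0 (B = 6*0 = 0)
B*I(4) - 21 = 0*4² - 21 = 0*16 - 21 = 0 - 21 = -21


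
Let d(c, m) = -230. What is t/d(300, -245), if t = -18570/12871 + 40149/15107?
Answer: -236220789/44721705310 ≈ -0.0052820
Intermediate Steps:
t = 236220789/194442197 (t = -18570*1/12871 + 40149*(1/15107) = -18570/12871 + 40149/15107 = 236220789/194442197 ≈ 1.2149)
t/d(300, -245) = (236220789/194442197)/(-230) = (236220789/194442197)*(-1/230) = -236220789/44721705310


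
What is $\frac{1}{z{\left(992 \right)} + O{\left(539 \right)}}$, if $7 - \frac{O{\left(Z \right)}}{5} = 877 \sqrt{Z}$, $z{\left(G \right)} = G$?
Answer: $- \frac{1027}{10362958546} - \frac{30695 \sqrt{11}}{10362958546} \approx -9.9229 \cdot 10^{-6}$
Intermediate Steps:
$O{\left(Z \right)} = 35 - 4385 \sqrt{Z}$ ($O{\left(Z \right)} = 35 - 5 \cdot 877 \sqrt{Z} = 35 - 4385 \sqrt{Z}$)
$\frac{1}{z{\left(992 \right)} + O{\left(539 \right)}} = \frac{1}{992 + \left(35 - 4385 \sqrt{539}\right)} = \frac{1}{992 + \left(35 - 4385 \cdot 7 \sqrt{11}\right)} = \frac{1}{992 + \left(35 - 30695 \sqrt{11}\right)} = \frac{1}{1027 - 30695 \sqrt{11}}$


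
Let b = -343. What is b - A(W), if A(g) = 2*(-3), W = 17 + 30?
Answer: -337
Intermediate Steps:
W = 47
A(g) = -6
b - A(W) = -343 - 1*(-6) = -343 + 6 = -337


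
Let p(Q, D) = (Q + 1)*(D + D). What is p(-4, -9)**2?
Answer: 2916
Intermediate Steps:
p(Q, D) = 2*D*(1 + Q) (p(Q, D) = (1 + Q)*(2*D) = 2*D*(1 + Q))
p(-4, -9)**2 = (2*(-9)*(1 - 4))**2 = (2*(-9)*(-3))**2 = 54**2 = 2916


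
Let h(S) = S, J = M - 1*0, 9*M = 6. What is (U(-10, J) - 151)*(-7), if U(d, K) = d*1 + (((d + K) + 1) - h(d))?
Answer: 3346/3 ≈ 1115.3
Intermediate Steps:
M = 2/3 (M = (1/9)*6 = 2/3 ≈ 0.66667)
J = 2/3 (J = 2/3 - 1*0 = 2/3 + 0 = 2/3 ≈ 0.66667)
U(d, K) = 1 + K + d (U(d, K) = d*1 + (((d + K) + 1) - d) = d + (((K + d) + 1) - d) = d + ((1 + K + d) - d) = d + (1 + K) = 1 + K + d)
(U(-10, J) - 151)*(-7) = ((1 + 2/3 - 10) - 151)*(-7) = (-25/3 - 151)*(-7) = -478/3*(-7) = 3346/3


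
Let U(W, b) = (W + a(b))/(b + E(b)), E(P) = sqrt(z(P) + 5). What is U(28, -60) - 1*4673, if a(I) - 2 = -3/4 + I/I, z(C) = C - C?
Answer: -3360250/719 - 121*sqrt(5)/14380 ≈ -4673.5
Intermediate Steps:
z(C) = 0
E(P) = sqrt(5) (E(P) = sqrt(0 + 5) = sqrt(5))
a(I) = 9/4 (a(I) = 2 + (-3/4 + I/I) = 2 + (-3*1/4 + 1) = 2 + (-3/4 + 1) = 2 + 1/4 = 9/4)
U(W, b) = (9/4 + W)/(b + sqrt(5)) (U(W, b) = (W + 9/4)/(b + sqrt(5)) = (9/4 + W)/(b + sqrt(5)))
U(28, -60) - 1*4673 = (9/4 + 28)/(-60 + sqrt(5)) - 1*4673 = (121/4)/(-60 + sqrt(5)) - 4673 = 121/(4*(-60 + sqrt(5))) - 4673 = -4673 + 121/(4*(-60 + sqrt(5)))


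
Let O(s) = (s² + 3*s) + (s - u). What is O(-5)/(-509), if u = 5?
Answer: 0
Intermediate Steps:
O(s) = -5 + s² + 4*s (O(s) = (s² + 3*s) + (s - 1*5) = (s² + 3*s) + (s - 5) = (s² + 3*s) + (-5 + s) = -5 + s² + 4*s)
O(-5)/(-509) = (-5 + (-5)² + 4*(-5))/(-509) = (-5 + 25 - 20)*(-1/509) = 0*(-1/509) = 0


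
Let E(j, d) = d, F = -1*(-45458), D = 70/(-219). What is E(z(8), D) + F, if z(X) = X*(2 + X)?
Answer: 9955232/219 ≈ 45458.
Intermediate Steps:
D = -70/219 (D = 70*(-1/219) = -70/219 ≈ -0.31963)
F = 45458
E(z(8), D) + F = -70/219 + 45458 = 9955232/219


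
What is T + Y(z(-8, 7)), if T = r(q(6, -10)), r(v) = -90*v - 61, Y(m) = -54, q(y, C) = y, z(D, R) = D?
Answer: -655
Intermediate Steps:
r(v) = -61 - 90*v
T = -601 (T = -61 - 90*6 = -61 - 540 = -601)
T + Y(z(-8, 7)) = -601 - 54 = -655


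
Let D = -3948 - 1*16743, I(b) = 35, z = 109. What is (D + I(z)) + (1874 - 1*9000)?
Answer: -27782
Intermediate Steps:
D = -20691 (D = -3948 - 16743 = -20691)
(D + I(z)) + (1874 - 1*9000) = (-20691 + 35) + (1874 - 1*9000) = -20656 + (1874 - 9000) = -20656 - 7126 = -27782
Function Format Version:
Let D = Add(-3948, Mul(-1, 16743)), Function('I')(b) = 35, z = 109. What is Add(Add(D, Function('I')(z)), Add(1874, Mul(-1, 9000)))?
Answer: -27782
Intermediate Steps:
D = -20691 (D = Add(-3948, -16743) = -20691)
Add(Add(D, Function('I')(z)), Add(1874, Mul(-1, 9000))) = Add(Add(-20691, 35), Add(1874, Mul(-1, 9000))) = Add(-20656, Add(1874, -9000)) = Add(-20656, -7126) = -27782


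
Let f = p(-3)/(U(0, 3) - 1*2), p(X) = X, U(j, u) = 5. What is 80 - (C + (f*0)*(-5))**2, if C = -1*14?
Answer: -116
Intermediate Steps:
f = -1 (f = -3/(5 - 1*2) = -3/(5 - 2) = -3/3 = -3*1/3 = -1)
C = -14
80 - (C + (f*0)*(-5))**2 = 80 - (-14 - 1*0*(-5))**2 = 80 - (-14 + 0*(-5))**2 = 80 - (-14 + 0)**2 = 80 - 1*(-14)**2 = 80 - 1*196 = 80 - 196 = -116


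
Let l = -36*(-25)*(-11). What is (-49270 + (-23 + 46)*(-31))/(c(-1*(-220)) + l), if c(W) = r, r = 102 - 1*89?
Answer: 49983/9887 ≈ 5.0554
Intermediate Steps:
l = -9900 (l = 900*(-11) = -9900)
r = 13 (r = 102 - 89 = 13)
c(W) = 13
(-49270 + (-23 + 46)*(-31))/(c(-1*(-220)) + l) = (-49270 + (-23 + 46)*(-31))/(13 - 9900) = (-49270 + 23*(-31))/(-9887) = (-49270 - 713)*(-1/9887) = -49983*(-1/9887) = 49983/9887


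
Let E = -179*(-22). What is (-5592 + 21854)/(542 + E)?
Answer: 8131/2240 ≈ 3.6299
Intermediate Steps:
E = 3938
(-5592 + 21854)/(542 + E) = (-5592 + 21854)/(542 + 3938) = 16262/4480 = 16262*(1/4480) = 8131/2240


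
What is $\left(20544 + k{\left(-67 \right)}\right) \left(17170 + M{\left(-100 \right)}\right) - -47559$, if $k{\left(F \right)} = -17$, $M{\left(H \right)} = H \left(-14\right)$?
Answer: $381233949$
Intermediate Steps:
$M{\left(H \right)} = - 14 H$
$\left(20544 + k{\left(-67 \right)}\right) \left(17170 + M{\left(-100 \right)}\right) - -47559 = \left(20544 - 17\right) \left(17170 - -1400\right) - -47559 = 20527 \left(17170 + 1400\right) + 47559 = 20527 \cdot 18570 + 47559 = 381186390 + 47559 = 381233949$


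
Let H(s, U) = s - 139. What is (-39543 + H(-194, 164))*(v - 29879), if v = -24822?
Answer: 2181257076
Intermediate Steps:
H(s, U) = -139 + s
(-39543 + H(-194, 164))*(v - 29879) = (-39543 + (-139 - 194))*(-24822 - 29879) = (-39543 - 333)*(-54701) = -39876*(-54701) = 2181257076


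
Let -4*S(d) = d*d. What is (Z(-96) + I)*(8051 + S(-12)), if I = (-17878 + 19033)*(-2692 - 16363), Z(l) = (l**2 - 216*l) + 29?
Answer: -176158030160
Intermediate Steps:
Z(l) = 29 + l**2 - 216*l
S(d) = -d**2/4 (S(d) = -d*d/4 = -d**2/4)
I = -22008525 (I = 1155*(-19055) = -22008525)
(Z(-96) + I)*(8051 + S(-12)) = ((29 + (-96)**2 - 216*(-96)) - 22008525)*(8051 - 1/4*(-12)**2) = ((29 + 9216 + 20736) - 22008525)*(8051 - 1/4*144) = (29981 - 22008525)*(8051 - 36) = -21978544*8015 = -176158030160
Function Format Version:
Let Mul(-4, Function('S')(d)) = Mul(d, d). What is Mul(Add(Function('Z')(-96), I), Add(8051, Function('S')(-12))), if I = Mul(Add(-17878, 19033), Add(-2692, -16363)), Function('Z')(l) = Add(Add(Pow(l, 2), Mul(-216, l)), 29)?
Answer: -176158030160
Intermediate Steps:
Function('Z')(l) = Add(29, Pow(l, 2), Mul(-216, l))
Function('S')(d) = Mul(Rational(-1, 4), Pow(d, 2)) (Function('S')(d) = Mul(Rational(-1, 4), Mul(d, d)) = Mul(Rational(-1, 4), Pow(d, 2)))
I = -22008525 (I = Mul(1155, -19055) = -22008525)
Mul(Add(Function('Z')(-96), I), Add(8051, Function('S')(-12))) = Mul(Add(Add(29, Pow(-96, 2), Mul(-216, -96)), -22008525), Add(8051, Mul(Rational(-1, 4), Pow(-12, 2)))) = Mul(Add(Add(29, 9216, 20736), -22008525), Add(8051, Mul(Rational(-1, 4), 144))) = Mul(Add(29981, -22008525), Add(8051, -36)) = Mul(-21978544, 8015) = -176158030160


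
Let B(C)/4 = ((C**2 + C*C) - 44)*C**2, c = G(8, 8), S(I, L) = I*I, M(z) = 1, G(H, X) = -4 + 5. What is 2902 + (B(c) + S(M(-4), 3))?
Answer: 2735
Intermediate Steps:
G(H, X) = 1
S(I, L) = I**2
c = 1
B(C) = 4*C**2*(-44 + 2*C**2) (B(C) = 4*(((C**2 + C*C) - 44)*C**2) = 4*(((C**2 + C**2) - 44)*C**2) = 4*((2*C**2 - 44)*C**2) = 4*((-44 + 2*C**2)*C**2) = 4*(C**2*(-44 + 2*C**2)) = 4*C**2*(-44 + 2*C**2))
2902 + (B(c) + S(M(-4), 3)) = 2902 + (8*1**2*(-22 + 1**2) + 1**2) = 2902 + (8*1*(-22 + 1) + 1) = 2902 + (8*1*(-21) + 1) = 2902 + (-168 + 1) = 2902 - 167 = 2735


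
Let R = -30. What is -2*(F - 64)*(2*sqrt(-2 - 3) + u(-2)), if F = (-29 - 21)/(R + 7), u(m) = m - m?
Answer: 5688*I*sqrt(5)/23 ≈ 552.99*I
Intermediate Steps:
u(m) = 0
F = 50/23 (F = (-29 - 21)/(-30 + 7) = -50/(-23) = -50*(-1/23) = 50/23 ≈ 2.1739)
-2*(F - 64)*(2*sqrt(-2 - 3) + u(-2)) = -2*(50/23 - 64)*(2*sqrt(-2 - 3) + 0) = -(-2844)*(2*sqrt(-5) + 0)/23 = -(-2844)*(2*(I*sqrt(5)) + 0)/23 = -(-2844)*(2*I*sqrt(5) + 0)/23 = -(-2844)*2*I*sqrt(5)/23 = -(-5688)*I*sqrt(5)/23 = 5688*I*sqrt(5)/23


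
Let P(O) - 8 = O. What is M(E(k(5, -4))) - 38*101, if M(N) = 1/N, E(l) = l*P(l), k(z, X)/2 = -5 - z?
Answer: -921119/240 ≈ -3838.0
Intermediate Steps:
P(O) = 8 + O
k(z, X) = -10 - 2*z (k(z, X) = 2*(-5 - z) = -10 - 2*z)
E(l) = l*(8 + l)
M(E(k(5, -4))) - 38*101 = 1/((-10 - 2*5)*(8 + (-10 - 2*5))) - 38*101 = 1/((-10 - 10)*(8 + (-10 - 10))) - 1*3838 = 1/(-20*(8 - 20)) - 3838 = 1/(-20*(-12)) - 3838 = 1/240 - 3838 = -921119/240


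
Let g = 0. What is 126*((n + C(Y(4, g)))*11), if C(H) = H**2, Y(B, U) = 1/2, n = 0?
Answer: 693/2 ≈ 346.50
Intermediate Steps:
Y(B, U) = 1/2
126*((n + C(Y(4, g)))*11) = 126*((0 + (1/2)**2)*11) = 126*((0 + 1/4)*11) = 126*((1/4)*11) = 126*(11/4) = 693/2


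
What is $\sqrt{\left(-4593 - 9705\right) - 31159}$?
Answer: $i \sqrt{45457} \approx 213.21 i$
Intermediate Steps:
$\sqrt{\left(-4593 - 9705\right) - 31159} = \sqrt{-14298 - 31159} = \sqrt{-45457} = i \sqrt{45457}$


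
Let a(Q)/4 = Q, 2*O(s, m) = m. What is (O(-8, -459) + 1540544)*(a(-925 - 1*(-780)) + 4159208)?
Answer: 6405595008506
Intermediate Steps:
O(s, m) = m/2
a(Q) = 4*Q
(O(-8, -459) + 1540544)*(a(-925 - 1*(-780)) + 4159208) = ((½)*(-459) + 1540544)*(4*(-925 - 1*(-780)) + 4159208) = (-459/2 + 1540544)*(4*(-925 + 780) + 4159208) = 3080629*(4*(-145) + 4159208)/2 = 3080629*(-580 + 4159208)/2 = (3080629/2)*4158628 = 6405595008506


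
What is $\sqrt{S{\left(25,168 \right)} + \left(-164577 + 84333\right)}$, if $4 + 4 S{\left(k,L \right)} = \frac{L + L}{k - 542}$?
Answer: $\frac{i \sqrt{21448649233}}{517} \approx 283.28 i$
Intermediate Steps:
$S{\left(k,L \right)} = -1 + \frac{L}{2 \left(-542 + k\right)}$ ($S{\left(k,L \right)} = -1 + \frac{\left(L + L\right) \frac{1}{k - 542}}{4} = -1 + \frac{2 L \frac{1}{-542 + k}}{4} = -1 + \frac{L}{2 \left(-542 + k\right)}$)
$\sqrt{S{\left(25,168 \right)} + \left(-164577 + 84333\right)} = \sqrt{\frac{542 + \frac{1}{2} \cdot 168 - 25}{-542 + 25} + \left(-164577 + 84333\right)} = \sqrt{\frac{542 + 84 - 25}{-517} - 80244} = \sqrt{\left(- \frac{1}{517}\right) 601 - 80244} = \sqrt{- \frac{601}{517} - 80244} = \sqrt{- \frac{41486749}{517}} = \frac{i \sqrt{21448649233}}{517}$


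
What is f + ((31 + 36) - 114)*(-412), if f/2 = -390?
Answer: 18584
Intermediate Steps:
f = -780 (f = 2*(-390) = -780)
f + ((31 + 36) - 114)*(-412) = -780 + ((31 + 36) - 114)*(-412) = -780 + (67 - 114)*(-412) = -780 - 47*(-412) = -780 + 19364 = 18584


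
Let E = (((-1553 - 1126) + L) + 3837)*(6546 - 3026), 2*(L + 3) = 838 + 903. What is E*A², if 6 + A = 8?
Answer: 28519040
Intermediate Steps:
L = 1735/2 (L = -3 + (838 + 903)/2 = -3 + (½)*1741 = -3 + 1741/2 = 1735/2 ≈ 867.50)
A = 2 (A = -6 + 8 = 2)
E = 7129760 (E = (((-1553 - 1126) + 1735/2) + 3837)*(6546 - 3026) = ((-2679 + 1735/2) + 3837)*3520 = (-3623/2 + 3837)*3520 = (4051/2)*3520 = 7129760)
E*A² = 7129760*2² = 7129760*4 = 28519040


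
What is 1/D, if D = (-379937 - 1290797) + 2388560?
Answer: 1/717826 ≈ 1.3931e-6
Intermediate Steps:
D = 717826 (D = -1670734 + 2388560 = 717826)
1/D = 1/717826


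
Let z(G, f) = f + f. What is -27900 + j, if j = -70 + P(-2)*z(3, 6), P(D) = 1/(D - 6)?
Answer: -55943/2 ≈ -27972.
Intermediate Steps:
z(G, f) = 2*f
P(D) = 1/(-6 + D)
j = -143/2 (j = -70 + (2*6)/(-6 - 2) = -70 + 12/(-8) = -70 - ⅛*12 = -70 - 3/2 = -143/2 ≈ -71.500)
-27900 + j = -27900 - 143/2 = -55943/2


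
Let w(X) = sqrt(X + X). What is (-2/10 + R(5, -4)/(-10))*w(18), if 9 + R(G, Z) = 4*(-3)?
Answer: 57/5 ≈ 11.400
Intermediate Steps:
R(G, Z) = -21 (R(G, Z) = -9 + 4*(-3) = -9 - 12 = -21)
w(X) = sqrt(2)*sqrt(X) (w(X) = sqrt(2*X) = sqrt(2)*sqrt(X))
(-2/10 + R(5, -4)/(-10))*w(18) = (-2/10 - 21/(-10))*(sqrt(2)*sqrt(18)) = (-2*1/10 - 21*(-1/10))*(sqrt(2)*(3*sqrt(2))) = (-1/5 + 21/10)*6 = (19/10)*6 = 57/5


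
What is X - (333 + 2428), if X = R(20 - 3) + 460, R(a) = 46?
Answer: -2255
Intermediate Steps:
X = 506 (X = 46 + 460 = 506)
X - (333 + 2428) = 506 - (333 + 2428) = 506 - 1*2761 = 506 - 2761 = -2255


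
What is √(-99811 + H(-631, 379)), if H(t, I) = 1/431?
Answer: 2*I*√4635247685/431 ≈ 315.93*I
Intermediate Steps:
H(t, I) = 1/431
√(-99811 + H(-631, 379)) = √(-99811 + 1/431) = √(-43018540/431) = 2*I*√4635247685/431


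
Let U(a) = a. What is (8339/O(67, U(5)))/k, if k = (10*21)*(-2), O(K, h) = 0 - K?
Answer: 8339/28140 ≈ 0.29634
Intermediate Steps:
O(K, h) = -K
k = -420 (k = 210*(-2) = -420)
(8339/O(67, U(5)))/k = (8339/((-1*67)))/(-420) = (8339/(-67))*(-1/420) = (8339*(-1/67))*(-1/420) = -8339/67*(-1/420) = 8339/28140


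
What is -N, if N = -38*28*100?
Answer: 106400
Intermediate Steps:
N = -106400 (N = -1064*100 = -106400)
-N = -1*(-106400) = 106400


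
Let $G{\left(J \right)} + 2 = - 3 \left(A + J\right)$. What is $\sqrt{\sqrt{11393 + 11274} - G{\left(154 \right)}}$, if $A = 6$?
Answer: $\sqrt{482 + \sqrt{22667}} \approx 25.151$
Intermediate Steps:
$G{\left(J \right)} = -20 - 3 J$ ($G{\left(J \right)} = -2 - 3 \left(6 + J\right) = -2 - \left(18 + 3 J\right) = -20 - 3 J$)
$\sqrt{\sqrt{11393 + 11274} - G{\left(154 \right)}} = \sqrt{\sqrt{11393 + 11274} - \left(-20 - 462\right)} = \sqrt{\sqrt{22667} - \left(-20 - 462\right)} = \sqrt{\sqrt{22667} - -482} = \sqrt{\sqrt{22667} + 482} = \sqrt{482 + \sqrt{22667}}$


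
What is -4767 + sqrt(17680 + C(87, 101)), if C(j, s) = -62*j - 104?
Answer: -4767 + sqrt(12182) ≈ -4656.6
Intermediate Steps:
C(j, s) = -104 - 62*j
-4767 + sqrt(17680 + C(87, 101)) = -4767 + sqrt(17680 + (-104 - 62*87)) = -4767 + sqrt(17680 + (-104 - 5394)) = -4767 + sqrt(17680 - 5498) = -4767 + sqrt(12182)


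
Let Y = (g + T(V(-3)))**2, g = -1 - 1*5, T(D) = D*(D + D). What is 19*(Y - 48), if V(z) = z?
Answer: 1824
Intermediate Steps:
T(D) = 2*D**2 (T(D) = D*(2*D) = 2*D**2)
g = -6 (g = -1 - 5 = -6)
Y = 144 (Y = (-6 + 2*(-3)**2)**2 = (-6 + 2*9)**2 = (-6 + 18)**2 = 12**2 = 144)
19*(Y - 48) = 19*(144 - 48) = 19*96 = 1824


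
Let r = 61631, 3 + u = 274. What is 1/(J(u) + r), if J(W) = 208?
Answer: 1/61839 ≈ 1.6171e-5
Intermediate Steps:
u = 271 (u = -3 + 274 = 271)
1/(J(u) + r) = 1/(208 + 61631) = 1/61839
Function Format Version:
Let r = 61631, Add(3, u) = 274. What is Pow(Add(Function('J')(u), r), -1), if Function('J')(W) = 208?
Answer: Rational(1, 61839) ≈ 1.6171e-5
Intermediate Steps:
u = 271 (u = Add(-3, 274) = 271)
Pow(Add(Function('J')(u), r), -1) = Pow(Add(208, 61631), -1) = Pow(61839, -1) = Rational(1, 61839)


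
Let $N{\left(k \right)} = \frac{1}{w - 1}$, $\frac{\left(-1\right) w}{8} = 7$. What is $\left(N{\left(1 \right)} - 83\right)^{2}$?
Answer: $\frac{22391824}{3249} \approx 6891.9$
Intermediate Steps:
$w = -56$ ($w = \left(-8\right) 7 = -56$)
$N{\left(k \right)} = - \frac{1}{57}$ ($N{\left(k \right)} = \frac{1}{-56 - 1} = \frac{1}{-57} = - \frac{1}{57}$)
$\left(N{\left(1 \right)} - 83\right)^{2} = \left(- \frac{1}{57} - 83\right)^{2} = \left(- \frac{4732}{57}\right)^{2} = \frac{22391824}{3249}$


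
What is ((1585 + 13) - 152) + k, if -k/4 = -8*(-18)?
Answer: 870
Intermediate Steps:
k = -576 (k = -(-32)*(-18) = -4*144 = -576)
((1585 + 13) - 152) + k = ((1585 + 13) - 152) - 576 = (1598 - 152) - 576 = 1446 - 576 = 870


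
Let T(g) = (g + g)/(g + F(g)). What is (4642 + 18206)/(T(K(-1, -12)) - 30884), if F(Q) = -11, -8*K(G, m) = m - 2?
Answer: -60384/81623 ≈ -0.73979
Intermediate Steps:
K(G, m) = ¼ - m/8 (K(G, m) = -(m - 2)/8 = -(-2 + m)/8 = ¼ - m/8)
T(g) = 2*g/(-11 + g) (T(g) = (g + g)/(g - 11) = (2*g)/(-11 + g) = 2*g/(-11 + g))
(4642 + 18206)/(T(K(-1, -12)) - 30884) = (4642 + 18206)/(2*(¼ - ⅛*(-12))/(-11 + (¼ - ⅛*(-12))) - 30884) = 22848/(2*(¼ + 3/2)/(-11 + (¼ + 3/2)) - 30884) = 22848/(2*(7/4)/(-11 + 7/4) - 30884) = 22848/(2*(7/4)/(-37/4) - 30884) = 22848/(2*(7/4)*(-4/37) - 30884) = 22848/(-14/37 - 30884) = 22848/(-1142722/37) = 22848*(-37/1142722) = -60384/81623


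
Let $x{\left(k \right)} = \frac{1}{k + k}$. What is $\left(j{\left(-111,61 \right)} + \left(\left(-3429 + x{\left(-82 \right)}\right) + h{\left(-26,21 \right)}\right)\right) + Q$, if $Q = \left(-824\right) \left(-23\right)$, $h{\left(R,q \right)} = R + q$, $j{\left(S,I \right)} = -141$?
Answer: $\frac{2521827}{164} \approx 15377.0$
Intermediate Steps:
$x{\left(k \right)} = \frac{1}{2 k}$
$Q = 18952$
$\left(j{\left(-111,61 \right)} + \left(\left(-3429 + x{\left(-82 \right)}\right) + h{\left(-26,21 \right)}\right)\right) + Q = \left(-141 + \left(\left(-3429 + \frac{1}{2 \left(-82\right)}\right) + \left(-26 + 21\right)\right)\right) + 18952 = \left(-141 + \left(\left(-3429 + \frac{1}{2} \left(- \frac{1}{82}\right)\right) - 5\right)\right) + 18952 = \left(-141 - \frac{563177}{164}\right) + 18952 = - \frac{586301}{164} + 18952 = \frac{2521827}{164}$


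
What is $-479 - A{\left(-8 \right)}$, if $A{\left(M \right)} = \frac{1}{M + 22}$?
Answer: $- \frac{6707}{14} \approx -479.07$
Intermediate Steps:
$A{\left(M \right)} = \frac{1}{22 + M}$
$-479 - A{\left(-8 \right)} = -479 - \frac{1}{22 - 8} = -479 - \frac{1}{14} = - \frac{6707}{14}$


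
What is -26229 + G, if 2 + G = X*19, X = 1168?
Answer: -4039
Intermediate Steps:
G = 22190 (G = -2 + 1168*19 = -2 + 22192 = 22190)
-26229 + G = -26229 + 22190 = -4039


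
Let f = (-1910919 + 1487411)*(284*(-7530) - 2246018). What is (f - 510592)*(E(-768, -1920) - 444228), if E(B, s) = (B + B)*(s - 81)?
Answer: 4882326289517731296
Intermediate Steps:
E(B, s) = 2*B*(-81 + s) (E(B, s) = (2*B)*(-81 + s) = 2*B*(-81 + s))
f = 1856886919304 (f = -423508*(-2138520 - 2246018) = -423508*(-4384538) = 1856886919304)
(f - 510592)*(E(-768, -1920) - 444228) = (1856886919304 - 510592)*(2*(-768)*(-81 - 1920) - 444228) = 1856886408712*(2*(-768)*(-2001) - 444228) = 1856886408712*(3073536 - 444228) = 1856886408712*2629308 = 4882326289517731296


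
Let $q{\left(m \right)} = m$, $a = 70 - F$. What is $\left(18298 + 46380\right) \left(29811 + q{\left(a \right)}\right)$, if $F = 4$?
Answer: $1932384606$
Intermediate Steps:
$a = 66$ ($a = 70 - 4 = 66$)
$\left(18298 + 46380\right) \left(29811 + q{\left(a \right)}\right) = \left(18298 + 46380\right) \left(29811 + 66\right) = 64678 \cdot 29877 = 1932384606$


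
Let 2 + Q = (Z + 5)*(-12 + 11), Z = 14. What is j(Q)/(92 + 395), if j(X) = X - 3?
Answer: -24/487 ≈ -0.049281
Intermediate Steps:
Q = -21 (Q = -2 + (14 + 5)*(-12 + 11) = -2 + 19*(-1) = -2 - 19 = -21)
j(X) = -3 + X
j(Q)/(92 + 395) = (-3 - 21)/(92 + 395) = -24/487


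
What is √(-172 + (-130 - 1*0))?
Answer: I*√302 ≈ 17.378*I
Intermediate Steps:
√(-172 + (-130 - 1*0)) = √(-172 + (-130 + 0)) = √(-172 - 130) = √(-302) = I*√302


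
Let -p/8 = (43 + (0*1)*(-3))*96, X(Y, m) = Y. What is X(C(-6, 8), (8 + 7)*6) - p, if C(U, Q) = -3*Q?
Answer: 33000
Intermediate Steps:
p = -33024 (p = -8*(43 + (0*1)*(-3))*96 = -8*(43 + 0*(-3))*96 = -8*(43 + 0)*96 = -344*96 = -8*4128 = -33024)
X(C(-6, 8), (8 + 7)*6) - p = -3*8 - 1*(-33024) = -24 + 33024 = 33000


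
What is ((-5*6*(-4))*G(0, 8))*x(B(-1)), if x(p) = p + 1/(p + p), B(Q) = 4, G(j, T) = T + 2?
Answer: 4950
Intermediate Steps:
G(j, T) = 2 + T
x(p) = p + 1/(2*p)
((-5*6*(-4))*G(0, 8))*x(B(-1)) = ((-5*6*(-4))*(2 + 8))*(4 + (½)/4) = (-30*(-4)*10)*(4 + (½)*(¼)) = (120*10)*(4 + ⅛) = 1200*(33/8) = 4950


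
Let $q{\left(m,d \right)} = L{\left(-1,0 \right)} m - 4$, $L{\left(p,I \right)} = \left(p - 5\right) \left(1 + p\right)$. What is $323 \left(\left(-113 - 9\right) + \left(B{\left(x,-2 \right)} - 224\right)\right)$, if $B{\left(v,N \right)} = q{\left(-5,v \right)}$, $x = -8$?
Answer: $-113050$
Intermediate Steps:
$L{\left(p,I \right)} = \left(1 + p\right) \left(-5 + p\right)$ ($L{\left(p,I \right)} = \left(-5 + p\right) \left(1 + p\right) = \left(1 + p\right) \left(-5 + p\right)$)
$q{\left(m,d \right)} = -4$ ($q{\left(m,d \right)} = \left(-5 + \left(-1\right)^{2} - -4\right) m - 4 = \left(-5 + 1 + 4\right) m - 4 = 0 m - 4 = 0 - 4 = -4$)
$B{\left(v,N \right)} = -4$
$323 \left(\left(-113 - 9\right) + \left(B{\left(x,-2 \right)} - 224\right)\right) = 323 \left(\left(-113 - 9\right) - 228\right) = 323 \left(-122 - 228\right) = 323 \left(-350\right) = -113050$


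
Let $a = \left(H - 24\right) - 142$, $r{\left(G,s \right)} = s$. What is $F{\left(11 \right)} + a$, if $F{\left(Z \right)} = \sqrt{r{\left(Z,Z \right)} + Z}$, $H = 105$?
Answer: $-61 + \sqrt{22} \approx -56.31$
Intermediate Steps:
$F{\left(Z \right)} = \sqrt{2} \sqrt{Z}$ ($F{\left(Z \right)} = \sqrt{Z + Z} = \sqrt{2 Z} = \sqrt{2} \sqrt{Z}$)
$a = -61$ ($a = \left(105 - 24\right) - 142 = 81 - 142 = -61$)
$F{\left(11 \right)} + a = \sqrt{2} \sqrt{11} - 61 = \sqrt{22} - 61 = -61 + \sqrt{22}$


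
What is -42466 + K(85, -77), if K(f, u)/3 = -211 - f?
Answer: -43354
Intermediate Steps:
K(f, u) = -633 - 3*f (K(f, u) = 3*(-211 - f) = -633 - 3*f)
-42466 + K(85, -77) = -42466 + (-633 - 3*85) = -42466 + (-633 - 255) = -42466 - 888 = -43354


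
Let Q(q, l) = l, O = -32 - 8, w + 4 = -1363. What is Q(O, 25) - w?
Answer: 1392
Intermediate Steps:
w = -1367 (w = -4 - 1363 = -1367)
O = -40
Q(O, 25) - w = 25 - 1*(-1367) = 25 + 1367 = 1392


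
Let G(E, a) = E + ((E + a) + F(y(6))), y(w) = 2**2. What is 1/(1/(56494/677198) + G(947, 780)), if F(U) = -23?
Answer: 28247/75221396 ≈ 0.00037552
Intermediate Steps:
y(w) = 4
G(E, a) = -23 + a + 2*E (G(E, a) = E + ((E + a) - 23) = E + (-23 + E + a) = -23 + a + 2*E)
1/(1/(56494/677198) + G(947, 780)) = 1/(1/(56494/677198) + (-23 + 780 + 2*947)) = 1/(1/(56494*(1/677198)) + (-23 + 780 + 1894)) = 1/(1/(28247/338599) + 2651) = 1/(338599/28247 + 2651) = 1/(75221396/28247) = 28247/75221396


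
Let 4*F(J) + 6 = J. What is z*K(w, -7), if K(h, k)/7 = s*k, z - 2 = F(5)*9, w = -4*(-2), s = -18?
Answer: -441/2 ≈ -220.50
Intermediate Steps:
F(J) = -3/2 + J/4
w = 8
z = -¼ (z = 2 + (-3/2 + (¼)*5)*9 = 2 + (-3/2 + 5/4)*9 = 2 - ¼*9 = 2 - 9/4 = -¼ ≈ -0.25000)
K(h, k) = -126*k (K(h, k) = 7*(-18*k) = -126*k)
z*K(w, -7) = -(-63)*(-7)/2 = -¼*882 = -441/2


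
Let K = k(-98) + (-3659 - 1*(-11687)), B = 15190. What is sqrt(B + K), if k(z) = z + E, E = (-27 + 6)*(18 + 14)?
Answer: 4*sqrt(1403) ≈ 149.83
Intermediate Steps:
E = -672 (E = -21*32 = -672)
k(z) = -672 + z (k(z) = z - 672 = -672 + z)
K = 7258 (K = (-672 - 98) + (-3659 - 1*(-11687)) = -770 + (-3659 + 11687) = -770 + 8028 = 7258)
sqrt(B + K) = sqrt(15190 + 7258) = sqrt(22448) = 4*sqrt(1403)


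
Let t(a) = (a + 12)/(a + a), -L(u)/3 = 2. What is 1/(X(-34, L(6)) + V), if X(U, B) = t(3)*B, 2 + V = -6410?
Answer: -1/6427 ≈ -0.00015559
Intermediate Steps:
L(u) = -6 (L(u) = -3*2 = -6)
V = -6412 (V = -2 - 6410 = -6412)
t(a) = (12 + a)/(2*a) (t(a) = (12 + a)/((2*a)) = (12 + a)*(1/(2*a)) = (12 + a)/(2*a))
X(U, B) = 5*B/2 (X(U, B) = ((½)*(12 + 3)/3)*B = ((½)*(⅓)*15)*B = 5*B/2)
1/(X(-34, L(6)) + V) = 1/((5/2)*(-6) - 6412) = 1/(-15 - 6412) = 1/(-6427) = -1/6427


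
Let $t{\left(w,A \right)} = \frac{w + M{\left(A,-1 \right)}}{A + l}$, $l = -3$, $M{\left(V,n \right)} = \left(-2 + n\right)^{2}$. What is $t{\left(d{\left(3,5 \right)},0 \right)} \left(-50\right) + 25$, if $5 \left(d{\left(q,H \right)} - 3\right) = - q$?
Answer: $215$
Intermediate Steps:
$d{\left(q,H \right)} = 3 - \frac{q}{5}$ ($d{\left(q,H \right)} = 3 + \frac{\left(-1\right) q}{5} = 3 - \frac{q}{5}$)
$t{\left(w,A \right)} = \frac{9 + w}{-3 + A}$ ($t{\left(w,A \right)} = \frac{w + \left(-2 - 1\right)^{2}}{A - 3} = \frac{w + \left(-3\right)^{2}}{-3 + A} = \frac{w + 9}{-3 + A} = \frac{9 + w}{-3 + A}$)
$t{\left(d{\left(3,5 \right)},0 \right)} \left(-50\right) + 25 = \frac{9 + \left(3 - \frac{3}{5}\right)}{-3 + 0} \left(-50\right) + 25 = \frac{9 + \left(3 - \frac{3}{5}\right)}{-3} \left(-50\right) + 25 = - \frac{9 + \frac{12}{5}}{3} \left(-50\right) + 25 = \left(- \frac{1}{3}\right) \frac{57}{5} \left(-50\right) + 25 = \left(- \frac{19}{5}\right) \left(-50\right) + 25 = 190 + 25 = 215$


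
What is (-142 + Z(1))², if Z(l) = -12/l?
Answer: 23716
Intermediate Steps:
(-142 + Z(1))² = (-142 - 12/1)² = (-142 - 12*1)² = (-142 - 12)² = (-154)² = 23716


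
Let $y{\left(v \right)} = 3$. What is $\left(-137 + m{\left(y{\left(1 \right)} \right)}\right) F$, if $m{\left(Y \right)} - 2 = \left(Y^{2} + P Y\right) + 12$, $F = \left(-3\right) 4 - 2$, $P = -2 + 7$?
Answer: $1386$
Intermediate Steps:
$P = 5$
$F = -14$ ($F = -12 - 2 = -14$)
$m{\left(Y \right)} = 14 + Y^{2} + 5 Y$ ($m{\left(Y \right)} = 2 + \left(\left(Y^{2} + 5 Y\right) + 12\right) = 2 + \left(12 + Y^{2} + 5 Y\right) = 14 + Y^{2} + 5 Y$)
$\left(-137 + m{\left(y{\left(1 \right)} \right)}\right) F = \left(-137 + \left(14 + 3^{2} + 5 \cdot 3\right)\right) \left(-14\right) = \left(-137 + \left(14 + 9 + 15\right)\right) \left(-14\right) = \left(-137 + 38\right) \left(-14\right) = \left(-99\right) \left(-14\right) = 1386$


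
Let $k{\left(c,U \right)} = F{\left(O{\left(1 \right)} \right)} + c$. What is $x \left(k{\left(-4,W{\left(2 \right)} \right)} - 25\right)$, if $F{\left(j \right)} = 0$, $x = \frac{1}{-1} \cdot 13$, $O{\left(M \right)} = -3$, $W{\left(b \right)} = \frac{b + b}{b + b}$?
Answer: $377$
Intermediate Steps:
$W{\left(b \right)} = 1$ ($W{\left(b \right)} = \frac{2 b}{2 b} = 2 b \frac{1}{2 b} = 1$)
$x = -13$ ($x = \left(-1\right) 13 = -13$)
$k{\left(c,U \right)} = c$ ($k{\left(c,U \right)} = 0 + c = c$)
$x \left(k{\left(-4,W{\left(2 \right)} \right)} - 25\right) = - 13 \left(-4 - 25\right) = \left(-13\right) \left(-29\right) = 377$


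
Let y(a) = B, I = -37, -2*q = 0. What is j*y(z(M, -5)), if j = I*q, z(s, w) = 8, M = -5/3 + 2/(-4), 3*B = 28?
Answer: 0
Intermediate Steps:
q = 0 (q = -1/2*0 = 0)
B = 28/3 (B = (1/3)*28 = 28/3 ≈ 9.3333)
M = -13/6 (M = -5*1/3 + 2*(-1/4) = -5/3 - 1/2 = -13/6 ≈ -2.1667)
y(a) = 28/3
j = 0 (j = -37*0 = 0)
j*y(z(M, -5)) = 0*(28/3) = 0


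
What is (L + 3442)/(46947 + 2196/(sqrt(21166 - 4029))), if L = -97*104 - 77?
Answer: -600984462033/4196699975713 + 1640412*sqrt(17137)/4196699975713 ≈ -0.14315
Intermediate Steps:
L = -10165 (L = -10088 - 77 = -10165)
(L + 3442)/(46947 + 2196/(sqrt(21166 - 4029))) = (-10165 + 3442)/(46947 + 2196/(sqrt(21166 - 4029))) = -6723/(46947 + 2196/(sqrt(17137))) = -6723/(46947 + 2196*(sqrt(17137)/17137)) = -6723/(46947 + 2196*sqrt(17137)/17137)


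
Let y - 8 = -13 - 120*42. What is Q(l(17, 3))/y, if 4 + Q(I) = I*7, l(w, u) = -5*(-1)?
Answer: -31/5045 ≈ -0.0061447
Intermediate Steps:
l(w, u) = 5
Q(I) = -4 + 7*I (Q(I) = -4 + I*7 = -4 + 7*I)
y = -5045 (y = 8 + (-13 - 120*42) = 8 + (-13 - 5040) = 8 - 5053 = -5045)
Q(l(17, 3))/y = (-4 + 7*5)/(-5045) = (-4 + 35)*(-1/5045) = 31*(-1/5045) = -31/5045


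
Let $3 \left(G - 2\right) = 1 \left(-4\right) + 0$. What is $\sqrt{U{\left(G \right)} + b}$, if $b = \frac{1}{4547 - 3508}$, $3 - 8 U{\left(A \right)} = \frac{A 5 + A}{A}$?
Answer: $\frac{i \sqrt{6460502}}{4156} \approx 0.61159 i$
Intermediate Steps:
$G = \frac{2}{3}$ ($G = 2 + \frac{1 \left(-4\right) + 0}{3} = 2 + \frac{-4 + 0}{3} = 2 + \frac{1}{3} \left(-4\right) = 2 - \frac{4}{3} = \frac{2}{3} \approx 0.66667$)
$U{\left(A \right)} = - \frac{3}{8}$ ($U{\left(A \right)} = \frac{3}{8} - \frac{\left(A 5 + A\right) \frac{1}{A}}{8} = \frac{3}{8} - \frac{\left(5 A + A\right) \frac{1}{A}}{8} = \frac{3}{8} - \frac{6 A \frac{1}{A}}{8} = \frac{3}{8} - \frac{3}{4} = - \frac{3}{8}$)
$b = \frac{1}{1039} \approx 0.00096246$
$\sqrt{U{\left(G \right)} + b} = \sqrt{- \frac{3}{8} + \frac{1}{1039}} = \sqrt{- \frac{3109}{8312}} = \frac{i \sqrt{6460502}}{4156}$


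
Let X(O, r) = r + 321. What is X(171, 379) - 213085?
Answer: -212385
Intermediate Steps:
X(O, r) = 321 + r
X(171, 379) - 213085 = (321 + 379) - 213085 = 700 - 213085 = -212385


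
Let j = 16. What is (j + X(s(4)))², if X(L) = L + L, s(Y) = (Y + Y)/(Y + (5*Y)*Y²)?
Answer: 1690000/6561 ≈ 257.58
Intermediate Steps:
s(Y) = 2*Y/(Y + 5*Y³) (s(Y) = (2*Y)/(Y + 5*Y³) = 2*Y/(Y + 5*Y³))
X(L) = 2*L
(j + X(s(4)))² = (16 + 2*(2/(1 + 5*4²)))² = (16 + 2*(2/(1 + 5*16)))² = (16 + 2*(2/(1 + 80)))² = (16 + 2*(2/81))² = (16 + 4/81)² = (1300/81)² = 1690000/6561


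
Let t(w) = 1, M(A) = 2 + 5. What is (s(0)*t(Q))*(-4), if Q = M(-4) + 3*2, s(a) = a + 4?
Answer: -16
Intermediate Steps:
s(a) = 4 + a
M(A) = 7
Q = 13 (Q = 7 + 3*2 = 7 + 6 = 13)
(s(0)*t(Q))*(-4) = ((4 + 0)*1)*(-4) = (4*1)*(-4) = 4*(-4) = -16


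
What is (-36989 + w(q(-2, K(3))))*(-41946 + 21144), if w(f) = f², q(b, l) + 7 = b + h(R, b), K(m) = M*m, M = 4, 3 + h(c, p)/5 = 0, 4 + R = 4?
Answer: 757463226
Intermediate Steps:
R = 0 (R = -4 + 4 = 0)
h(c, p) = -15 (h(c, p) = -15 + 5*0 = -15 + 0 = -15)
K(m) = 4*m
q(b, l) = -22 + b (q(b, l) = -7 + (b - 15) = -7 + (-15 + b) = -22 + b)
(-36989 + w(q(-2, K(3))))*(-41946 + 21144) = (-36989 + (-22 - 2)²)*(-41946 + 21144) = (-36989 + (-24)²)*(-20802) = (-36989 + 576)*(-20802) = -36413*(-20802) = 757463226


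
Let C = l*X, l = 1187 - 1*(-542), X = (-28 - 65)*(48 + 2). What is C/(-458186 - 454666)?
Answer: 1339975/152142 ≈ 8.8074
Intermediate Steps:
X = -4650 (X = -93*50 = -4650)
l = 1729 (l = 1187 + 542 = 1729)
C = -8039850 (C = 1729*(-4650) = -8039850)
C/(-458186 - 454666) = -8039850/(-458186 - 454666) = -8039850/(-912852) = -8039850*(-1/912852) = 1339975/152142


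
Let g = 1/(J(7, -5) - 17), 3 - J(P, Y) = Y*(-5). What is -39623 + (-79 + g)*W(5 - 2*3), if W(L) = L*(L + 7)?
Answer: -508935/13 ≈ -39149.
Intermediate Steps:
J(P, Y) = 3 + 5*Y (J(P, Y) = 3 - Y*(-5) = 3 - (-5)*Y = 3 + 5*Y)
W(L) = L*(7 + L)
g = -1/39 (g = 1/((3 + 5*(-5)) - 17) = 1/((3 - 25) - 17) = 1/(-22 - 17) = 1/(-39) = -1/39 ≈ -0.025641)
-39623 + (-79 + g)*W(5 - 2*3) = -39623 + (-79 - 1/39)*((5 - 2*3)*(7 + (5 - 2*3))) = -39623 - 3082*(5 - 6)*(7 + (5 - 6))/39 = -39623 - (-3082)*(7 - 1)/39 = -39623 - (-3082)*6/39 = -39623 - 3082/39*(-6) = -39623 + 6164/13 = -508935/13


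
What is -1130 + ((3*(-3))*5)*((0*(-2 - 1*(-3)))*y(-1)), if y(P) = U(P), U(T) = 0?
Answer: -1130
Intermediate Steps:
y(P) = 0
-1130 + ((3*(-3))*5)*((0*(-2 - 1*(-3)))*y(-1)) = -1130 + ((3*(-3))*5)*((0*(-2 - 1*(-3)))*0) = -1130 + (-9*5)*((0*(-2 + 3))*0) = -1130 - 45*0*1*0 = -1130 - 0*0 = -1130 - 45*0 = -1130 + 0 = -1130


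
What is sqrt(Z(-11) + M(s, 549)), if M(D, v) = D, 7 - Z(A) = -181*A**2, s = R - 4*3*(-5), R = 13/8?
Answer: sqrt(351514)/4 ≈ 148.22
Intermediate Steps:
R = 13/8 (R = 13*(1/8) = 13/8 ≈ 1.6250)
s = 493/8 (s = 13/8 - 4*3*(-5) = 13/8 - 12*(-5) = 13/8 + 60 = 493/8 ≈ 61.625)
Z(A) = 7 + 181*A**2 (Z(A) = 7 - (-181)*A**2 = 7 + 181*A**2)
sqrt(Z(-11) + M(s, 549)) = sqrt((7 + 181*(-11)**2) + 493/8) = sqrt((7 + 181*121) + 493/8) = sqrt((7 + 21901) + 493/8) = sqrt(21908 + 493/8) = sqrt(175757/8) = sqrt(351514)/4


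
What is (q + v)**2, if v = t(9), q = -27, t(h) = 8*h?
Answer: 2025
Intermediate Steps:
v = 72 (v = 8*9 = 72)
(q + v)**2 = (-27 + 72)**2 = 45**2 = 2025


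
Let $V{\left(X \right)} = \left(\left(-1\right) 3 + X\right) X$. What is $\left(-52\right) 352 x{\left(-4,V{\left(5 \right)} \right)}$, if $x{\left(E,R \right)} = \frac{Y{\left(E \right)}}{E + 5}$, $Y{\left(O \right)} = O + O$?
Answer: $146432$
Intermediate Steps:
$Y{\left(O \right)} = 2 O$
$V{\left(X \right)} = X \left(-3 + X\right)$ ($V{\left(X \right)} = \left(-3 + X\right) X = X \left(-3 + X\right)$)
$x{\left(E,R \right)} = \frac{2 E}{5 + E}$ ($x{\left(E,R \right)} = \frac{2 E}{E + 5} = \frac{2 E}{5 + E}$)
$\left(-52\right) 352 x{\left(-4,V{\left(5 \right)} \right)} = \left(-52\right) 352 \cdot 2 \left(-4\right) \frac{1}{5 - 4} = - 18304 \cdot 2 \left(-4\right) 1^{-1} = - 18304 \cdot 2 \left(-4\right) 1 = \left(-18304\right) \left(-8\right) = 146432$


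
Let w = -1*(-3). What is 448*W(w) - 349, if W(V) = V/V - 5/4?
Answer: -461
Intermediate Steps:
w = 3
W(V) = -1/4 (W(V) = 1 - 5*1/4 = 1 - 5/4 = -1/4)
448*W(w) - 349 = 448*(-1/4) - 349 = -112 - 349 = -461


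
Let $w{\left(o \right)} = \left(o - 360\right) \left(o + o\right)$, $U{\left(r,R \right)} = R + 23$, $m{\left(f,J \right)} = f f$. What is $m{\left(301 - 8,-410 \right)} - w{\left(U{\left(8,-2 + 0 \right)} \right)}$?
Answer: $100087$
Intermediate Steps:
$m{\left(f,J \right)} = f^{2}$
$U{\left(r,R \right)} = 23 + R$
$w{\left(o \right)} = 2 o \left(-360 + o\right)$ ($w{\left(o \right)} = \left(-360 + o\right) 2 o = 2 o \left(-360 + o\right)$)
$m{\left(301 - 8,-410 \right)} - w{\left(U{\left(8,-2 + 0 \right)} \right)} = \left(301 - 8\right)^{2} - 2 \left(23 + \left(-2 + 0\right)\right) \left(-360 + \left(23 + \left(-2 + 0\right)\right)\right) = \left(301 - 8\right)^{2} - 2 \left(23 - 2\right) \left(-360 + \left(23 - 2\right)\right) = 293^{2} - 2 \cdot 21 \left(-360 + 21\right) = 85849 - 2 \cdot 21 \left(-339\right) = 85849 - -14238 = 85849 + 14238 = 100087$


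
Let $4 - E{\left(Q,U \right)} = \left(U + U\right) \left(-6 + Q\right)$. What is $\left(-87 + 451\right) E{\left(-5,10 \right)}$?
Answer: $81536$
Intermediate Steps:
$E{\left(Q,U \right)} = 4 - 2 U \left(-6 + Q\right)$ ($E{\left(Q,U \right)} = 4 - \left(U + U\right) \left(-6 + Q\right) = 4 - 2 U \left(-6 + Q\right)$)
$\left(-87 + 451\right) E{\left(-5,10 \right)} = \left(-87 + 451\right) \left(4 + 12 \cdot 10 - \left(-10\right) 10\right) = 364 \left(4 + 120 + 100\right) = 364 \cdot 224 = 81536$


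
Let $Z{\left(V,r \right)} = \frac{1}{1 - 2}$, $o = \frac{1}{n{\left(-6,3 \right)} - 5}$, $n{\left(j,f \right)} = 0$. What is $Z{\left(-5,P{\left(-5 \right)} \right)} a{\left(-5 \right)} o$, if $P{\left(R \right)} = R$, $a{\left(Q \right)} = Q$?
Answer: $-1$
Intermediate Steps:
$o = - \frac{1}{5}$ ($o = \frac{1}{0 - 5} = \frac{1}{-5} = - \frac{1}{5} \approx -0.2$)
$Z{\left(V,r \right)} = -1$ ($Z{\left(V,r \right)} = \frac{1}{-1} = -1$)
$Z{\left(-5,P{\left(-5 \right)} \right)} a{\left(-5 \right)} o = \left(-1\right) \left(-5\right) \left(- \frac{1}{5}\right) = 5 \left(- \frac{1}{5}\right) = -1$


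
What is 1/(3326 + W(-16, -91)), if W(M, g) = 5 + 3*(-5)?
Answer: 1/3316 ≈ 0.00030157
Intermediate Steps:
W(M, g) = -10 (W(M, g) = 5 - 15 = -10)
1/(3326 + W(-16, -91)) = 1/(3326 - 10) = 1/3316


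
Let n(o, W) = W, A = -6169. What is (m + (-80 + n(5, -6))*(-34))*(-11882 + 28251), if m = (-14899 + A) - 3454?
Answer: -353537662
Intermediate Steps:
m = -24522 (m = (-14899 - 6169) - 3454 = -21068 - 3454 = -24522)
(m + (-80 + n(5, -6))*(-34))*(-11882 + 28251) = (-24522 + (-80 - 6)*(-34))*(-11882 + 28251) = (-24522 - 86*(-34))*16369 = (-24522 + 2924)*16369 = -21598*16369 = -353537662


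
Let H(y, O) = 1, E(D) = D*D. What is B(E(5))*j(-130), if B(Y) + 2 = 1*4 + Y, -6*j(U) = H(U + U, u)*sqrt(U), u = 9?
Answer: -9*I*sqrt(130)/2 ≈ -51.308*I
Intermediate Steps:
E(D) = D**2
j(U) = -sqrt(U)/6
B(Y) = 2 + Y (B(Y) = -2 + (1*4 + Y) = -2 + (4 + Y) = 2 + Y)
B(E(5))*j(-130) = (2 + 5**2)*(-I*sqrt(130)/6) = (2 + 25)*(-I*sqrt(130)/6) = 27*(-I*sqrt(130)/6) = -9*I*sqrt(130)/2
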